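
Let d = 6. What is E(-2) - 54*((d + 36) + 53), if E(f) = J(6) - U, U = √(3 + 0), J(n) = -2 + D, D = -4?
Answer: -5136 - √3 ≈ -5137.7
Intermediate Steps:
J(n) = -6 (J(n) = -2 - 4 = -6)
U = √3 ≈ 1.7320
E(f) = -6 - √3
E(-2) - 54*((d + 36) + 53) = (-6 - √3) - 54*((6 + 36) + 53) = (-6 - √3) - 54*(42 + 53) = (-6 - √3) - 54*95 = (-6 - √3) - 5130 = -5136 - √3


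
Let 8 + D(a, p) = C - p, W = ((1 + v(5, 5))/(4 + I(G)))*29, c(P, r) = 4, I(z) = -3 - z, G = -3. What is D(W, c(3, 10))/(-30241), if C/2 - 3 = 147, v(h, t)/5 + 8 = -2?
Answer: -288/30241 ≈ -0.0095235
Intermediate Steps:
v(h, t) = -50 (v(h, t) = -40 + 5*(-2) = -40 - 10 = -50)
C = 300 (C = 6 + 2*147 = 6 + 294 = 300)
W = -1421/4 (W = ((1 - 50)/(4 + (-3 - 1*(-3))))*29 = -49/(4 + (-3 + 3))*29 = -49/(4 + 0)*29 = -49/4*29 = -1421/4 ≈ -355.25)
D(a, p) = 292 - p (D(a, p) = -8 + (300 - p) = 292 - p)
D(W, c(3, 10))/(-30241) = (292 - 1*4)/(-30241) = (292 - 4)*(-1/30241) = 288*(-1/30241) = -288/30241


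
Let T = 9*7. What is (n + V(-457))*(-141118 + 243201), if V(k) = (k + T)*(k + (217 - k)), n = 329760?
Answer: 24934997746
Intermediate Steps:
T = 63
V(k) = 13671 + 217*k (V(k) = (k + 63)*(k + (217 - k)) = (63 + k)*217 = 13671 + 217*k)
(n + V(-457))*(-141118 + 243201) = (329760 + (13671 + 217*(-457)))*(-141118 + 243201) = (329760 + (13671 - 99169))*102083 = (329760 - 85498)*102083 = 244262*102083 = 24934997746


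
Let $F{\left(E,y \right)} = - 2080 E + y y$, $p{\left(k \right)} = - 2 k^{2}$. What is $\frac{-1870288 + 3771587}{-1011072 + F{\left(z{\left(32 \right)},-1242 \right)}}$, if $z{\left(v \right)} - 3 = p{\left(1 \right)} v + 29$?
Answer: $\frac{1901299}{598052} \approx 3.1792$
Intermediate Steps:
$z{\left(v \right)} = 32 - 2 v$ ($z{\left(v \right)} = 3 + \left(- 2 \cdot 1^{2} v + 29\right) = 3 + \left(\left(-2\right) 1 v + 29\right) = 3 - \left(-29 + 2 v\right) = 32 - 2 v$)
$F{\left(E,y \right)} = y^{2} - 2080 E$ ($F{\left(E,y \right)} = - 2080 E + y^{2} = y^{2} - 2080 E$)
$\frac{-1870288 + 3771587}{-1011072 + F{\left(z{\left(32 \right)},-1242 \right)}} = \frac{-1870288 + 3771587}{-1011072 + \left(\left(-1242\right)^{2} - 2080 \left(32 - 64\right)\right)} = \frac{1901299}{-1011072 + \left(1542564 - 2080 \left(32 - 64\right)\right)} = \frac{1901299}{-1011072 + \left(1542564 - -66560\right)} = \frac{1901299}{-1011072 + \left(1542564 + 66560\right)} = \frac{1901299}{-1011072 + 1609124} = \frac{1901299}{598052}$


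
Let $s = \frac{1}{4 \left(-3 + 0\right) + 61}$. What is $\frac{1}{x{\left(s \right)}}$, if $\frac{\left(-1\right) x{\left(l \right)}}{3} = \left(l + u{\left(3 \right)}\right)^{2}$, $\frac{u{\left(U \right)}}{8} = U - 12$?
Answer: $- \frac{2401}{37319187} \approx -6.4337 \cdot 10^{-5}$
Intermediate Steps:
$u{\left(U \right)} = -96 + 8 U$ ($u{\left(U \right)} = 8 \left(U - 12\right) = 8 \left(-12 + U\right) = -96 + 8 U$)
$s = \frac{1}{49}$ ($s = \frac{1}{4 \left(-3\right) + 61} = \frac{1}{-12 + 61} = \frac{1}{49} \approx 0.020408$)
$x{\left(l \right)} = - 3 \left(-72 + l\right)^{2}$ ($x{\left(l \right)} = - 3 \left(l + \left(-96 + 8 \cdot 3\right)\right)^{2} = - 3 \left(l + \left(-96 + 24\right)\right)^{2} = - 3 \left(l - 72\right)^{2} = - 3 \left(-72 + l\right)^{2}$)
$\frac{1}{x{\left(s \right)}} = \frac{1}{\left(-3\right) \left(-72 + \frac{1}{49}\right)^{2}} = \frac{1}{\left(-3\right) \left(- \frac{3527}{49}\right)^{2}} = \frac{1}{\left(-3\right) \frac{12439729}{2401}} = \frac{1}{- \frac{37319187}{2401}} = - \frac{2401}{37319187}$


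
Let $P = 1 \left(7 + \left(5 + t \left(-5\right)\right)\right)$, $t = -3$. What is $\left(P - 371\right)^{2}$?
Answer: $118336$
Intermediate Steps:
$P = 27$ ($P = 1 \left(7 + \left(5 - -15\right)\right) = 1 \left(7 + \left(5 + 15\right)\right) = 1 \left(7 + 20\right) = 1 \cdot 27 = 27$)
$\left(P - 371\right)^{2} = \left(27 - 371\right)^{2} = \left(-344\right)^{2} = 118336$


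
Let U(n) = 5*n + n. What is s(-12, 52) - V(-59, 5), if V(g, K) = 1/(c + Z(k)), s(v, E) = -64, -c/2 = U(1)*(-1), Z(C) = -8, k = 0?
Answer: -257/4 ≈ -64.250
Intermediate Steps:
U(n) = 6*n
c = 12 (c = -2*6*1*(-1) = -12*(-1) = -2*(-6) = 12)
V(g, K) = 1/4 (V(g, K) = 1/(12 - 8) = 1/4)
s(-12, 52) - V(-59, 5) = -64 - 1*1/4 = -64 - 1/4 = -257/4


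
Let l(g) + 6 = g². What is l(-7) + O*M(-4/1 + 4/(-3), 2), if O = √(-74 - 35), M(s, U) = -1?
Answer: 43 - I*√109 ≈ 43.0 - 10.44*I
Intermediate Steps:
l(g) = -6 + g²
O = I*√109 (O = √(-109) = I*√109 ≈ 10.44*I)
l(-7) + O*M(-4/1 + 4/(-3), 2) = (-6 + (-7)²) + (I*√109)*(-1) = (-6 + 49) - I*√109 = 43 - I*√109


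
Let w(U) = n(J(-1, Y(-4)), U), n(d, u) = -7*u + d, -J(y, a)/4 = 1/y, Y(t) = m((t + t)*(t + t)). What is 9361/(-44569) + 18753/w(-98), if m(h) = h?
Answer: 276447789/10250870 ≈ 26.968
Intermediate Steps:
Y(t) = 4*t² (Y(t) = (t + t)*(t + t) = (2*t)*(2*t) = 4*t²)
J(y, a) = -4/y
n(d, u) = d - 7*u
w(U) = 4 - 7*U (w(U) = -4/(-1) - 7*U = -4*(-1) - 7*U = 4 - 7*U)
9361/(-44569) + 18753/w(-98) = 9361/(-44569) + 18753/(4 - 7*(-98)) = 9361*(-1/44569) + 18753/(4 + 686) = -9361/44569 + 18753/690 = -9361/44569 + 18753*(1/690) = -9361/44569 + 6251/230 = 276447789/10250870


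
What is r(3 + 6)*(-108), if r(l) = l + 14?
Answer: -2484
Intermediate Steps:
r(l) = 14 + l
r(3 + 6)*(-108) = (14 + (3 + 6))*(-108) = (14 + 9)*(-108) = 23*(-108) = -2484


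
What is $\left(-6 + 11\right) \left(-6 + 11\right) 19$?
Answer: $475$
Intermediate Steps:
$\left(-6 + 11\right) \left(-6 + 11\right) 19 = 5 \cdot 5 \cdot 19 = 25 \cdot 19 = 475$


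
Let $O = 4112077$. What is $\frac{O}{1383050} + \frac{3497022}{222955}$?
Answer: $\frac{1150672880927}{61671582550} \approx 18.658$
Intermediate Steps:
$\frac{O}{1383050} + \frac{3497022}{222955} = \frac{4112077}{1383050} + \frac{3497022}{222955} = \frac{1150672880927}{61671582550}$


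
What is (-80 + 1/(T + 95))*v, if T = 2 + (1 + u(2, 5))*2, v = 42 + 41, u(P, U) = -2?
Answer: -630717/95 ≈ -6639.1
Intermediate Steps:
v = 83
T = 0 (T = 2 + (1 - 2)*2 = 2 - 1*2 = 2 - 2 = 0)
(-80 + 1/(T + 95))*v = (-80 + 1/(0 + 95))*83 = (-80 + 1/95)*83 = -7599/95*83 = -630717/95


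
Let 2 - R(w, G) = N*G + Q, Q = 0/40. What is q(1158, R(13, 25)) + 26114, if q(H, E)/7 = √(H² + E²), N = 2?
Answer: 26114 + 42*√37313 ≈ 34227.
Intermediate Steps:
Q = 0 (Q = 0*(1/40) = 0)
R(w, G) = 2 - 2*G (R(w, G) = 2 - (2*G + 0) = 2 - 2*G)
q(H, E) = 7*√(E² + H²) (q(H, E) = 7*√(H² + E²) = 7*√(E² + H²))
q(1158, R(13, 25)) + 26114 = 7*√((2 - 2*25)² + 1158²) + 26114 = 7*√((2 - 50)² + 1340964) + 26114 = 7*√((-48)² + 1340964) + 26114 = 7*√(2304 + 1340964) + 26114 = 7*√1343268 + 26114 = 7*(6*√37313) + 26114 = 42*√37313 + 26114 = 26114 + 42*√37313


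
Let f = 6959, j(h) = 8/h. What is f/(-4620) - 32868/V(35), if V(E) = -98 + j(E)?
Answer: 2645470951/7904820 ≈ 334.67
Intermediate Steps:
V(E) = -98 + 8/E
f/(-4620) - 32868/V(35) = 6959/(-4620) - 32868/(-98 + 8/35) = 6959*(-1/4620) - 32868/(-98 + 8*(1/35)) = -6959/4620 - 32868/(-98 + 8/35) = -6959/4620 - 32868/(-3422/35) = -6959/4620 - 32868*(-35/3422) = -6959/4620 + 575190/1711 = 2645470951/7904820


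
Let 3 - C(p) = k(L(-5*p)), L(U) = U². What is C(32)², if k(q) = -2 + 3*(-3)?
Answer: 196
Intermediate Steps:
k(q) = -11 (k(q) = -2 - 9 = -11)
C(p) = 14 (C(p) = 3 - 1*(-11) = 3 + 11 = 14)
C(32)² = 14² = 196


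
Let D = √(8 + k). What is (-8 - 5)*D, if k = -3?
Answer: -13*√5 ≈ -29.069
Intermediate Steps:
D = √5 (D = √(8 - 3) = √5 ≈ 2.2361)
(-8 - 5)*D = (-8 - 5)*√5 = -13*√5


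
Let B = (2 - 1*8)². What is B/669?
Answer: 12/223 ≈ 0.053812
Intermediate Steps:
B = 36 (B = (2 - 8)² = (-6)² = 36)
B/669 = 36/669 = 36*(1/669) = 12/223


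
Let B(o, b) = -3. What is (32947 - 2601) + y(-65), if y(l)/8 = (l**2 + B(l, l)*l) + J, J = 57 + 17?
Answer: 66298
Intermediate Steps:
J = 74
y(l) = 592 - 24*l + 8*l**2 (y(l) = 8*((l**2 - 3*l) + 74) = 8*(74 + l**2 - 3*l) = 592 - 24*l + 8*l**2)
(32947 - 2601) + y(-65) = (32947 - 2601) + (592 - 24*(-65) + 8*(-65)**2) = 30346 + (592 + 1560 + 8*4225) = 30346 + (592 + 1560 + 33800) = 30346 + 35952 = 66298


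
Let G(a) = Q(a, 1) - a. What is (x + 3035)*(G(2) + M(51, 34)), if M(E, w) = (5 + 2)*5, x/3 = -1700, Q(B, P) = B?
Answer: -72275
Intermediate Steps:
x = -5100 (x = 3*(-1700) = -5100)
M(E, w) = 35 (M(E, w) = 7*5 = 35)
G(a) = 0 (G(a) = a - a = 0)
(x + 3035)*(G(2) + M(51, 34)) = (-5100 + 3035)*(0 + 35) = -2065*35 = -72275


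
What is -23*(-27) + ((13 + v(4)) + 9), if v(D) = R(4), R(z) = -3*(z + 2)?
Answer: 625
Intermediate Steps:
R(z) = -6 - 3*z (R(z) = -3*(2 + z) = -6 - 3*z)
v(D) = -18 (v(D) = -6 - 3*4 = -6 - 12 = -18)
-23*(-27) + ((13 + v(4)) + 9) = -23*(-27) + ((13 - 18) + 9) = 621 + (-5 + 9) = 621 + 4 = 625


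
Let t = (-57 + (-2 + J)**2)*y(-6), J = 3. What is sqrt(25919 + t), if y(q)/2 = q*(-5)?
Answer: sqrt(22559) ≈ 150.20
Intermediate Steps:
y(q) = -10*q (y(q) = 2*(q*(-5)) = 2*(-5*q) = -10*q)
t = -3360 (t = (-57 + (-2 + 3)**2)*(-10*(-6)) = (-57 + 1**2)*60 = (-57 + 1)*60 = -56*60 = -3360)
sqrt(25919 + t) = sqrt(25919 - 3360) = sqrt(22559)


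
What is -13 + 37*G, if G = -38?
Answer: -1419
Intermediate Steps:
-13 + 37*G = -13 + 37*(-38) = -13 - 1406 = -1419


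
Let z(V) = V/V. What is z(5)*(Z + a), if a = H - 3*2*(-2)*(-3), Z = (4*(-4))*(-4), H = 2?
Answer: 30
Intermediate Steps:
Z = 64 (Z = -16*(-4) = 64)
z(V) = 1
a = -34 (a = 2 - 3*2*(-2)*(-3) = 2 - (-12)*(-3) = 2 - 3*12 = 2 - 36 = -34)
z(5)*(Z + a) = 1*(64 - 34) = 1*30 = 30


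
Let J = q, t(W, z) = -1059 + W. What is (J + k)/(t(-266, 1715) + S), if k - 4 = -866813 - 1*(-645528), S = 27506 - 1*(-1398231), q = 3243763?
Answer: 503747/237402 ≈ 2.1219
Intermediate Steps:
J = 3243763
S = 1425737 (S = 27506 + 1398231 = 1425737)
k = -221281 (k = 4 + (-866813 - 1*(-645528)) = 4 + (-866813 + 645528) = 4 - 221285 = -221281)
(J + k)/(t(-266, 1715) + S) = (3243763 - 221281)/((-1059 - 266) + 1425737) = 3022482/(-1325 + 1425737) = 3022482/1424412 = 3022482*(1/1424412) = 503747/237402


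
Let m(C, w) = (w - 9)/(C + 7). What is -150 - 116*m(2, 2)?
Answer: -538/9 ≈ -59.778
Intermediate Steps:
m(C, w) = (-9 + w)/(7 + C)
-150 - 116*m(2, 2) = -150 - 116*(-9 + 2)/(7 + 2) = -150 - 116*(-7)/9 = -150 - 116*(-7/9) = -150 + 812/9 = -538/9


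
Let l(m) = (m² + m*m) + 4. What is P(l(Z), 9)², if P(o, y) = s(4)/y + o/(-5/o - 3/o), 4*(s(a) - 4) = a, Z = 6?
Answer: 42159049/81 ≈ 5.2048e+5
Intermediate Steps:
s(a) = 4 + a/4
l(m) = 4 + 2*m² (l(m) = (m² + m²) + 4 = 2*m² + 4 = 4 + 2*m²)
P(o, y) = 5/y - o²/8 (P(o, y) = (4 + (¼)*4)/y + o/(-5/o - 3/o) = (4 + 1)/y + o/((-8/o)) = 5/y + o*(-o/8) = 5/y - o²/8)
P(l(Z), 9)² = (5/9 - (4 + 2*6²)²/8)² = (5*(⅑) - (4 + 2*36)²/8)² = (5/9 - (4 + 72)²/8)² = (5/9 - ⅛*76²)² = (5/9 - ⅛*5776)² = (5/9 - 722)² = (-6493/9)² = 42159049/81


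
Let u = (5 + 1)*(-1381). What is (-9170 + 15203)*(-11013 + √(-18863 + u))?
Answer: -66441429 + 6033*I*√27149 ≈ -6.6441e+7 + 9.9406e+5*I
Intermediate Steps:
u = -8286 (u = 6*(-1381) = -8286)
(-9170 + 15203)*(-11013 + √(-18863 + u)) = (-9170 + 15203)*(-11013 + √(-18863 - 8286)) = 6033*(-11013 + √(-27149)) = 6033*(-11013 + I*√27149) = -66441429 + 6033*I*√27149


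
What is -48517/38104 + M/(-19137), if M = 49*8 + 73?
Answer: -315396063/243065416 ≈ -1.2976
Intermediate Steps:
M = 465 (M = 392 + 73 = 465)
-48517/38104 + M/(-19137) = -48517/38104 + 465/(-19137) = -48517*1/38104 + 465*(-1/19137) = -48517/38104 - 155/6379 = -315396063/243065416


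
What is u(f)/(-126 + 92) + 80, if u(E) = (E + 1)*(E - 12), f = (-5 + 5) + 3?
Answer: 1378/17 ≈ 81.059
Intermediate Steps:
f = 3 (f = 0 + 3 = 3)
u(E) = (1 + E)*(-12 + E)
u(f)/(-126 + 92) + 80 = (-12 + 3**2 - 11*3)/(-126 + 92) + 80 = (-12 + 9 - 33)/(-34) + 80 = -36*(-1/34) + 80 = 18/17 + 80 = 1378/17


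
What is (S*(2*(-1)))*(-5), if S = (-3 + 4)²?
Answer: 10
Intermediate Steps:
S = 1 (S = 1² = 1)
(S*(2*(-1)))*(-5) = (1*(2*(-1)))*(-5) = (1*(-2))*(-5) = -2*(-5) = 10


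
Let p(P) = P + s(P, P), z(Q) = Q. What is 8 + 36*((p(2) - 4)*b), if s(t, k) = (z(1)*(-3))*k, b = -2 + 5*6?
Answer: -8056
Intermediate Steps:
b = 28 (b = -2 + 30 = 28)
s(t, k) = -3*k (s(t, k) = (1*(-3))*k = -3*k)
p(P) = -2*P (p(P) = P - 3*P = -2*P)
8 + 36*((p(2) - 4)*b) = 8 + 36*((-2*2 - 4)*28) = 8 + 36*((-4 - 4)*28) = 8 + 36*(-8*28) = 8 + 36*(-224) = 8 - 8064 = -8056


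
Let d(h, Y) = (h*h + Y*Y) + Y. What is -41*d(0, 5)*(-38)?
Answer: 46740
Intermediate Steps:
d(h, Y) = Y + Y² + h² (d(h, Y) = (h² + Y²) + Y = (Y² + h²) + Y = Y + Y² + h²)
-41*d(0, 5)*(-38) = -41*(5 + 5² + 0²)*(-38) = -41*(5 + 25 + 0)*(-38) = -41*30*(-38) = -1230*(-38) = 46740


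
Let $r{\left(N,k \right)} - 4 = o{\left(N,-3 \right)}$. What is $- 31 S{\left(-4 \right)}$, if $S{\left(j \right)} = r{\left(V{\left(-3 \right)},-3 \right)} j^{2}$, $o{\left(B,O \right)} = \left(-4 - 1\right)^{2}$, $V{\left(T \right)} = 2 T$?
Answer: $-14384$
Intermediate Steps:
$o{\left(B,O \right)} = 25$ ($o{\left(B,O \right)} = \left(-5\right)^{2} = 25$)
$r{\left(N,k \right)} = 29$ ($r{\left(N,k \right)} = 4 + 25 = 29$)
$S{\left(j \right)} = 29 j^{2}$
$- 31 S{\left(-4 \right)} = - 31 \cdot 29 \left(-4\right)^{2} = - 31 \cdot 29 \cdot 16 = \left(-31\right) 464 = -14384$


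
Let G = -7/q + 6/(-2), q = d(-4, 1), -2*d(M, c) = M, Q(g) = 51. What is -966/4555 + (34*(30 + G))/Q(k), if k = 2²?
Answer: 211187/13665 ≈ 15.455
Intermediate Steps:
k = 4
d(M, c) = -M/2
q = 2 (q = -½*(-4) = 2)
G = -13/2 (G = -7/2 + 6/(-2) = -7*½ + 6*(-½) = -7/2 - 3 = -13/2 ≈ -6.5000)
-966/4555 + (34*(30 + G))/Q(k) = -966/4555 + (34*(30 - 13/2))/51 = -966*1/4555 + (34*(47/2))*(1/51) = -966/4555 + 799*(1/51) = -966/4555 + 47/3 = 211187/13665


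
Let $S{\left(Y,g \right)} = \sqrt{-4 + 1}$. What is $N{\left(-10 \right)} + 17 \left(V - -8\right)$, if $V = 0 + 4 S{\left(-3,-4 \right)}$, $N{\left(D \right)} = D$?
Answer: $126 + 68 i \sqrt{3} \approx 126.0 + 117.78 i$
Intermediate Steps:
$S{\left(Y,g \right)} = i \sqrt{3}$ ($S{\left(Y,g \right)} = \sqrt{-3} = i \sqrt{3}$)
$V = 4 i \sqrt{3}$ ($V = 0 + 4 i \sqrt{3} = 4 i \sqrt{3} \approx 6.9282 i$)
$N{\left(-10 \right)} + 17 \left(V - -8\right) = -10 + 17 \left(4 i \sqrt{3} - -8\right) = -10 + 17 \left(4 i \sqrt{3} + 8\right) = -10 + 17 \left(8 + 4 i \sqrt{3}\right) = -10 + \left(136 + 68 i \sqrt{3}\right) = 126 + 68 i \sqrt{3}$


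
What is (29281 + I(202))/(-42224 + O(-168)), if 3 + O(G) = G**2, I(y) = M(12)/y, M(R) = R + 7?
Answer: -5914781/2828606 ≈ -2.0911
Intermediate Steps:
M(R) = 7 + R
I(y) = 19/y (I(y) = (7 + 12)/y = 19/y)
O(G) = -3 + G**2
(29281 + I(202))/(-42224 + O(-168)) = (29281 + 19/202)/(-42224 + (-3 + (-168)**2)) = (29281 + 19*(1/202))/(-42224 + (-3 + 28224)) = (29281 + 19/202)/(-42224 + 28221) = (5914781/202)/(-14003) = (5914781/202)*(-1/14003) = -5914781/2828606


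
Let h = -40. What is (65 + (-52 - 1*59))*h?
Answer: 1840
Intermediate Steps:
(65 + (-52 - 1*59))*h = (65 + (-52 - 1*59))*(-40) = (65 + (-52 - 59))*(-40) = (65 - 111)*(-40) = -46*(-40) = 1840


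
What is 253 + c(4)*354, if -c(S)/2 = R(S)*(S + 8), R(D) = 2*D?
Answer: -67715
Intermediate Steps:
c(S) = -4*S*(8 + S) (c(S) = -2*2*S*(S + 8) = -2*2*S*(8 + S) = -4*S*(8 + S))
253 + c(4)*354 = 253 - 4*4*(8 + 4)*354 = 253 - 4*4*12*354 = 253 - 192*354 = 253 - 67968 = -67715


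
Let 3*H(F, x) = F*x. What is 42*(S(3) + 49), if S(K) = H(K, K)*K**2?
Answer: 3192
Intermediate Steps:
H(F, x) = F*x/3 (H(F, x) = (F*x)/3 = F*x/3)
S(K) = K**4/3 (S(K) = (K*K/3)*K**2 = (K**2/3)*K**2 = K**4/3)
42*(S(3) + 49) = 42*((1/3)*3**4 + 49) = 42*((1/3)*81 + 49) = 42*(27 + 49) = 42*76 = 3192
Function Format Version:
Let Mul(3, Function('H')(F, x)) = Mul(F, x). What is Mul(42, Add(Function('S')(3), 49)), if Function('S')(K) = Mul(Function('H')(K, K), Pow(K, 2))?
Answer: 3192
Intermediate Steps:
Function('H')(F, x) = Mul(Rational(1, 3), F, x) (Function('H')(F, x) = Mul(Rational(1, 3), Mul(F, x)) = Mul(Rational(1, 3), F, x))
Function('S')(K) = Mul(Rational(1, 3), Pow(K, 4)) (Function('S')(K) = Mul(Mul(Rational(1, 3), K, K), Pow(K, 2)) = Mul(Mul(Rational(1, 3), Pow(K, 2)), Pow(K, 2)) = Mul(Rational(1, 3), Pow(K, 4)))
Mul(42, Add(Function('S')(3), 49)) = Mul(42, Add(Mul(Rational(1, 3), Pow(3, 4)), 49)) = Mul(42, Add(Mul(Rational(1, 3), 81), 49)) = Mul(42, Add(27, 49)) = Mul(42, 76) = 3192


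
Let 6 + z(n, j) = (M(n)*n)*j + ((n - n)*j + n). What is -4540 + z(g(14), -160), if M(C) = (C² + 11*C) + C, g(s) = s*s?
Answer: -1278488830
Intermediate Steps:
g(s) = s²
M(C) = C² + 12*C
z(n, j) = -6 + n + j*n²*(12 + n) (z(n, j) = -6 + (((n*(12 + n))*n)*j + ((n - n)*j + n)) = -6 + ((n²*(12 + n))*j + (0*j + n)) = -6 + (j*n²*(12 + n) + (0 + n)) = -6 + (j*n²*(12 + n) + n) = -6 + (n + j*n²*(12 + n)) = -6 + n + j*n²*(12 + n))
-4540 + z(g(14), -160) = -4540 + (-6 + 14² - 160*(14²)²*(12 + 14²)) = -4540 + (-6 + 196 - 160*196²*(12 + 196)) = -4540 + (-6 + 196 - 160*38416*208) = -4540 + (-6 + 196 - 1278484480) = -4540 - 1278484290 = -1278488830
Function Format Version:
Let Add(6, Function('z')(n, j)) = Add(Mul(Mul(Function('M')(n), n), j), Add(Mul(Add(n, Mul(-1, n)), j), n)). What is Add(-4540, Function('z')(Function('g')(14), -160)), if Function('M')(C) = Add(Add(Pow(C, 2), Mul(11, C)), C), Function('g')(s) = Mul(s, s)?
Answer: -1278488830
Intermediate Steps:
Function('g')(s) = Pow(s, 2)
Function('M')(C) = Add(Pow(C, 2), Mul(12, C))
Function('z')(n, j) = Add(-6, n, Mul(j, Pow(n, 2), Add(12, n))) (Function('z')(n, j) = Add(-6, Add(Mul(Mul(Mul(n, Add(12, n)), n), j), Add(Mul(Add(n, Mul(-1, n)), j), n))) = Add(-6, Add(Mul(Mul(Pow(n, 2), Add(12, n)), j), Add(Mul(0, j), n))) = Add(-6, Add(Mul(j, Pow(n, 2), Add(12, n)), Add(0, n))) = Add(-6, Add(Mul(j, Pow(n, 2), Add(12, n)), n)) = Add(-6, Add(n, Mul(j, Pow(n, 2), Add(12, n)))) = Add(-6, n, Mul(j, Pow(n, 2), Add(12, n))))
Add(-4540, Function('z')(Function('g')(14), -160)) = Add(-4540, Add(-6, Pow(14, 2), Mul(-160, Pow(Pow(14, 2), 2), Add(12, Pow(14, 2))))) = Add(-4540, Add(-6, 196, Mul(-160, Pow(196, 2), Add(12, 196)))) = Add(-4540, Add(-6, 196, Mul(-160, 38416, 208))) = Add(-4540, Add(-6, 196, -1278484480)) = Add(-4540, -1278484290) = -1278488830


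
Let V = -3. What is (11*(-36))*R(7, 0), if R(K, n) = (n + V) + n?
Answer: 1188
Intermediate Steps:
R(K, n) = -3 + 2*n (R(K, n) = (n - 3) + n = (-3 + n) + n = -3 + 2*n)
(11*(-36))*R(7, 0) = (11*(-36))*(-3 + 2*0) = -396*(-3 + 0) = -396*(-3) = 1188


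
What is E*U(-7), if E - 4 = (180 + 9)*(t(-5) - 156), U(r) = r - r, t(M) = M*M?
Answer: 0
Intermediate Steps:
t(M) = M²
U(r) = 0
E = -24755 (E = 4 + (180 + 9)*((-5)² - 156) = 4 + 189*(25 - 156) = 4 + 189*(-131) = 4 - 24759 = -24755)
E*U(-7) = -24755*0 = 0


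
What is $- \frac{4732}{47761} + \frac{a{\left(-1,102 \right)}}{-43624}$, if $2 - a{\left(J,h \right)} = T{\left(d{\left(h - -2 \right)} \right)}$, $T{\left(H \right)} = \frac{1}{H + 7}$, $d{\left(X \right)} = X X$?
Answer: $- \frac{319316048987}{3221428632296} \approx -0.099123$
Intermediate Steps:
$d{\left(X \right)} = X^{2}$
$T{\left(H \right)} = \frac{1}{7 + H}$
$a{\left(J,h \right)} = 2 - \frac{1}{7 + \left(2 + h\right)^{2}}$ ($a{\left(J,h \right)} = 2 - \frac{1}{7 + \left(h - -2\right)^{2}} = 2 - \frac{1}{7 + \left(h + 2\right)^{2}} = 2 - \frac{1}{7 + \left(2 + h\right)^{2}}$)
$- \frac{4732}{47761} + \frac{a{\left(-1,102 \right)}}{-43624} = - \frac{4732}{47761} + \frac{\frac{1}{7 + \left(2 + 102\right)^{2}} \left(13 + 2 \left(2 + 102\right)^{2}\right)}{-43624} = \left(-4732\right) \frac{1}{47761} + \frac{13 + 2 \cdot 104^{2}}{7 + 104^{2}} \left(- \frac{1}{43624}\right) = - \frac{676}{6823} + \frac{13 + 2 \cdot 10816}{7 + 10816} \left(- \frac{1}{43624}\right) = - \frac{676}{6823} + \frac{13 + 21632}{10823} \left(- \frac{1}{43624}\right) = - \frac{676}{6823} + \frac{1}{10823} \cdot 21645 \left(- \frac{1}{43624}\right) = - \frac{676}{6823} + \frac{21645}{10823} \left(- \frac{1}{43624}\right) = - \frac{676}{6823} - \frac{21645}{472142552} = - \frac{319316048987}{3221428632296}$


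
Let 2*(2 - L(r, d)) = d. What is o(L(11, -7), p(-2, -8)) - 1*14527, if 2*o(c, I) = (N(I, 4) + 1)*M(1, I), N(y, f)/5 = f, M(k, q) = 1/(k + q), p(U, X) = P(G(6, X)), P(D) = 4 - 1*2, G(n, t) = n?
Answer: -29047/2 ≈ -14524.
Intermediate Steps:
P(D) = 2 (P(D) = 4 - 2 = 2)
p(U, X) = 2
N(y, f) = 5*f
L(r, d) = 2 - d/2
o(c, I) = 21/(2*(1 + I)) (o(c, I) = ((5*4 + 1)/(1 + I))/2 = ((20 + 1)/(1 + I))/2 = (21/(1 + I))/2 = 21/(2*(1 + I)))
o(L(11, -7), p(-2, -8)) - 1*14527 = 21/(2*(1 + 2)) - 1*14527 = (21/2)/3 - 14527 = (21/2)*(1/3) - 14527 = 7/2 - 14527 = -29047/2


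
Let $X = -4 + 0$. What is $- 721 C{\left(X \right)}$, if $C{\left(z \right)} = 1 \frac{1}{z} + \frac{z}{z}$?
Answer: $- \frac{2163}{4} \approx -540.75$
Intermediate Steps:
$X = -4$
$C{\left(z \right)} = 1 + \frac{1}{z}$ ($C{\left(z \right)} = \frac{1}{z} + 1 = 1 + \frac{1}{z}$)
$- 721 C{\left(X \right)} = - 721 \frac{1 - 4}{-4} = - 721 \left(\left(- \frac{1}{4}\right) \left(-3\right)\right) = \left(-721\right) \frac{3}{4} = - \frac{2163}{4}$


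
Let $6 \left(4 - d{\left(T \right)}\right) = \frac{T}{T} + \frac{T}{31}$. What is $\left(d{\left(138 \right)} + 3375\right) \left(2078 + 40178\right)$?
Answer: $\frac{13275250600}{93} \approx 1.4274 \cdot 10^{8}$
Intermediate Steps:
$d{\left(T \right)} = \frac{23}{6} - \frac{T}{186}$ ($d{\left(T \right)} = 4 - \frac{\frac{T}{T} + \frac{T}{31}}{6} = 4 - \frac{1 + T \frac{1}{31}}{6} = 4 - \frac{1 + \frac{T}{31}}{6} = 4 - \left(\frac{1}{6} + \frac{T}{186}\right) = \frac{23}{6} - \frac{T}{186}$)
$\left(d{\left(138 \right)} + 3375\right) \left(2078 + 40178\right) = \left(\left(\frac{23}{6} - \frac{23}{31}\right) + 3375\right) \left(2078 + 40178\right) = \left(\left(\frac{23}{6} - \frac{23}{31}\right) + 3375\right) 42256 = \left(\frac{575}{186} + 3375\right) 42256 = \frac{628325}{186} \cdot 42256 = \frac{13275250600}{93}$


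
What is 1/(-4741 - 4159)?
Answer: -1/8900 ≈ -0.00011236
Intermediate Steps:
1/(-4741 - 4159) = 1/(-8900) = -1/8900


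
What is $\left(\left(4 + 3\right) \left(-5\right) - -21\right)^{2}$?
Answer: $196$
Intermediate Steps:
$\left(\left(4 + 3\right) \left(-5\right) - -21\right)^{2} = \left(7 \left(-5\right) + 21\right)^{2} = \left(-35 + 21\right)^{2} = \left(-14\right)^{2} = 196$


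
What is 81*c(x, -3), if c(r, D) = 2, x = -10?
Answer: 162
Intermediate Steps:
81*c(x, -3) = 81*2 = 162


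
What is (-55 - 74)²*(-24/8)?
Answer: -49923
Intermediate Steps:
(-55 - 74)²*(-24/8) = (-129)²*(-24*⅛) = 16641*(-3) = -49923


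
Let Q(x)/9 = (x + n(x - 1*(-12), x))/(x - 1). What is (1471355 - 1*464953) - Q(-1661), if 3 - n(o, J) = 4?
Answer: 1006393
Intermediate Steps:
n(o, J) = -1 (n(o, J) = 3 - 1*4 = 3 - 4 = -1)
Q(x) = 9 (Q(x) = 9*((x - 1)/(x - 1)) = 9*((-1 + x)/(-1 + x)) = 9*1 = 9)
(1471355 - 1*464953) - Q(-1661) = (1471355 - 1*464953) - 1*9 = (1471355 - 464953) - 9 = 1006402 - 9 = 1006393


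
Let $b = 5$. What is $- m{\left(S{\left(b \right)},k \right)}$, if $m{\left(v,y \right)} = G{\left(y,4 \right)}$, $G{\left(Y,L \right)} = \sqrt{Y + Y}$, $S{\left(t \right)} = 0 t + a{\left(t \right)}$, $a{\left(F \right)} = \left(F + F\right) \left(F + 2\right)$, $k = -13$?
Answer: $- i \sqrt{26} \approx - 5.099 i$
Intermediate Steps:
$a{\left(F \right)} = 2 F \left(2 + F\right)$
$S{\left(t \right)} = 2 t \left(2 + t\right)$ ($S{\left(t \right)} = 0 t + 2 t \left(2 + t\right) = 0 + 2 t \left(2 + t\right) = 2 t \left(2 + t\right)$)
$G{\left(Y,L \right)} = \sqrt{2} \sqrt{Y}$ ($G{\left(Y,L \right)} = \sqrt{2 Y} = \sqrt{2} \sqrt{Y}$)
$m{\left(v,y \right)} = \sqrt{2} \sqrt{y}$
$- m{\left(S{\left(b \right)},k \right)} = - \sqrt{2} \sqrt{-13} = - \sqrt{2} i \sqrt{13} = - i \sqrt{26}$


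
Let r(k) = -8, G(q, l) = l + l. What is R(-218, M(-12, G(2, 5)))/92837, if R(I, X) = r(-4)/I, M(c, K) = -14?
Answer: 4/10119233 ≈ 3.9529e-7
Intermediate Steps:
G(q, l) = 2*l
R(I, X) = -8/I
R(-218, M(-12, G(2, 5)))/92837 = -8/(-218)/92837 = -8*(-1/218)*(1/92837) = (4/109)*(1/92837) = 4/10119233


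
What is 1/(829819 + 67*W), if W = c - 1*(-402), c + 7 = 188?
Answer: 1/868880 ≈ 1.1509e-6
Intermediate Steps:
c = 181 (c = -7 + 188 = 181)
W = 583 (W = 181 - 1*(-402) = 181 + 402 = 583)
1/(829819 + 67*W) = 1/(829819 + 67*583) = 1/(829819 + 39061) = 1/868880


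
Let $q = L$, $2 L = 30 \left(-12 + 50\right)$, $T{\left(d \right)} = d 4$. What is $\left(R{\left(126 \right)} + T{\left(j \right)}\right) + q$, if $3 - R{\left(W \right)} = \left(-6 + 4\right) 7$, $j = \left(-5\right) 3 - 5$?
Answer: $507$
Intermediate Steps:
$j = -20$ ($j = -15 - 5 = -20$)
$R{\left(W \right)} = 17$ ($R{\left(W \right)} = 3 - \left(-6 + 4\right) 7 = 3 - \left(-2\right) 7 = 3 - -14 = 3 + 14 = 17$)
$T{\left(d \right)} = 4 d$
$L = 570$ ($L = \frac{30 \left(-12 + 50\right)}{2} = \frac{30 \cdot 38}{2} = \frac{1}{2} \cdot 1140 = 570$)
$q = 570$
$\left(R{\left(126 \right)} + T{\left(j \right)}\right) + q = \left(17 + 4 \left(-20\right)\right) + 570 = \left(17 - 80\right) + 570 = -63 + 570 = 507$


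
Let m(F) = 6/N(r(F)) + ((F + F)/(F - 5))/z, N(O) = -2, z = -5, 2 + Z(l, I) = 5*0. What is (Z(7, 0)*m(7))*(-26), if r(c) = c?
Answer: -1144/5 ≈ -228.80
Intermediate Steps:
Z(l, I) = -2 (Z(l, I) = -2 + 5*0 = -2 + 0 = -2)
m(F) = -3 - 2*F/(5*(-5 + F)) (m(F) = 6/(-2) + ((F + F)/(F - 5))/(-5) = 6*(-½) + ((2*F)/(-5 + F))*(-⅕) = -3 + (2*F/(-5 + F))*(-⅕) = -3 - 2*F/(5*(-5 + F)))
(Z(7, 0)*m(7))*(-26) = -2*(75 - 17*7)/(5*(-5 + 7))*(-26) = -2*(75 - 119)/(5*2)*(-26) = -2*(-44)/(5*2)*(-26) = -2*(-22/5)*(-26) = (44/5)*(-26) = -1144/5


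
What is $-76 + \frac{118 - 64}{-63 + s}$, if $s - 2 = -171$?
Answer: $- \frac{8843}{116} \approx -76.233$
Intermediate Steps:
$s = -169$ ($s = 2 - 171 = -169$)
$-76 + \frac{118 - 64}{-63 + s} = -76 + \frac{118 - 64}{-63 - 169} = -76 + \frac{54}{-232} = -76 + 54 \left(- \frac{1}{232}\right) = -76 - \frac{27}{116} = - \frac{8843}{116}$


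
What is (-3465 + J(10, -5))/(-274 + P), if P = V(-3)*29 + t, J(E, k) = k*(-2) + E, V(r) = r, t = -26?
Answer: 3445/387 ≈ 8.9018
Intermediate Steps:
J(E, k) = E - 2*k (J(E, k) = -2*k + E = E - 2*k)
P = -113 (P = -3*29 - 26 = -87 - 26 = -113)
(-3465 + J(10, -5))/(-274 + P) = (-3465 + (10 - 2*(-5)))/(-274 - 113) = (-3465 + (10 + 10))/(-387) = (-3465 + 20)*(-1/387) = -3445*(-1/387) = 3445/387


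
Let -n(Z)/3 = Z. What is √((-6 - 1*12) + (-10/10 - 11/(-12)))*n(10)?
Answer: -5*I*√651 ≈ -127.57*I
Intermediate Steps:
n(Z) = -3*Z
√((-6 - 1*12) + (-10/10 - 11/(-12)))*n(10) = √((-6 - 1*12) + (-10/10 - 11/(-12)))*(-3*10) = √((-6 - 12) + (-10*⅒ - 11*(-1/12)))*(-30) = √(-18 + (-1 + 11/12))*(-30) = √(-18 - 1/12)*(-30) = √(-217/12)*(-30) = (I*√651/6)*(-30) = -5*I*√651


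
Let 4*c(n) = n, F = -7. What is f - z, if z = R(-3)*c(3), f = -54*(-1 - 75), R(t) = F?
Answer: 16437/4 ≈ 4109.3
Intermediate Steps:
c(n) = n/4
R(t) = -7
f = 4104 (f = -54*(-76) = 4104)
z = -21/4 (z = -7*3/4 = -21/4 ≈ -5.2500)
f - z = 4104 - 1*(-21/4) = 4104 + 21/4 = 16437/4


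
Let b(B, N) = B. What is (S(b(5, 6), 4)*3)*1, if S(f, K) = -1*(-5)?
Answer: 15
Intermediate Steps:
S(f, K) = 5
(S(b(5, 6), 4)*3)*1 = (5*3)*1 = 15*1 = 15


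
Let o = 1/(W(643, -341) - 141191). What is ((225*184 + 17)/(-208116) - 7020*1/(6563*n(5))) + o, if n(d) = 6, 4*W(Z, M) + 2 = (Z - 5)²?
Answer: -13547008888789/35904501351396 ≈ -0.37731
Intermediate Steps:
W(Z, M) = -½ + (-5 + Z)²/4 (W(Z, M) = -½ + (Z - 5)²/4 = -½ + (-5 + Z)²/4)
o = -2/78861 (o = 1/((-½ + (-5 + 643)²/4) - 141191) = 1/((-½ + (¼)*638²) - 141191) = 1/((-½ + (¼)*407044) - 141191) = 1/((-½ + 101761) - 141191) = 1/(203521/2 - 141191) = 1/(-78861/2) = -2/78861 ≈ -2.5361e-5)
((225*184 + 17)/(-208116) - 7020*1/(6563*n(5))) + o = ((225*184 + 17)/(-208116) - 7020/(6*6563)) - 2/78861 = ((41400 + 17)*(-1/208116) - 7020/39378) - 2/78861 = (41417*(-1/208116) - 7020*1/39378) - 2/78861 = (-41417/208116 - 1170/6563) - 2/78861 = -515315491/1365865308 - 2/78861 = -13547008888789/35904501351396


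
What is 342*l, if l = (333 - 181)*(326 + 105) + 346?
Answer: 22523436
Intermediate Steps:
l = 65858 (l = 152*431 + 346 = 65512 + 346 = 65858)
342*l = 342*65858 = 22523436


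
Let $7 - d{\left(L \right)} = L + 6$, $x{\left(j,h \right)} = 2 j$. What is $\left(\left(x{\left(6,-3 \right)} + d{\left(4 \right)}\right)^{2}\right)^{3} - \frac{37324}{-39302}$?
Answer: $\frac{242868971}{457} \approx 5.3144 \cdot 10^{5}$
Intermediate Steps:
$d{\left(L \right)} = 1 - L$ ($d{\left(L \right)} = 7 - \left(L + 6\right) = 7 - \left(6 + L\right) = 1 - L$)
$\left(\left(x{\left(6,-3 \right)} + d{\left(4 \right)}\right)^{2}\right)^{3} - \frac{37324}{-39302} = \left(\left(2 \cdot 6 + \left(1 - 4\right)\right)^{2}\right)^{3} - \frac{37324}{-39302} = \left(\left(12 + \left(1 - 4\right)\right)^{2}\right)^{3} - 37324 \left(- \frac{1}{39302}\right) = \left(\left(12 - 3\right)^{2}\right)^{3} - - \frac{434}{457} = \left(9^{2}\right)^{3} + \frac{434}{457} = 81^{3} + \frac{434}{457} = 531441 + \frac{434}{457} = \frac{242868971}{457}$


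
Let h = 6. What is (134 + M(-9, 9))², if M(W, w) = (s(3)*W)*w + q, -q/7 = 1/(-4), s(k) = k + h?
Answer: 5631129/16 ≈ 3.5195e+5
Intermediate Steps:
s(k) = 6 + k (s(k) = k + 6 = 6 + k)
q = 7/4 (q = -7/(-4) = -7*(-¼) = 7/4 ≈ 1.7500)
M(W, w) = 7/4 + 9*W*w (M(W, w) = ((6 + 3)*W)*w + 7/4 = (9*W)*w + 7/4 = 9*W*w + 7/4 = 7/4 + 9*W*w)
(134 + M(-9, 9))² = (134 + (7/4 + 9*(-9)*9))² = (134 + (7/4 - 729))² = (134 - 2909/4)² = (-2373/4)² = 5631129/16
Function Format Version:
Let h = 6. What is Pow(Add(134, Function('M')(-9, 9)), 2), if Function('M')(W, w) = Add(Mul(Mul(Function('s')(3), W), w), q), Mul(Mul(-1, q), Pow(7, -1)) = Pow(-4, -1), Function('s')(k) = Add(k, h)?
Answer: Rational(5631129, 16) ≈ 3.5195e+5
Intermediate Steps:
Function('s')(k) = Add(6, k) (Function('s')(k) = Add(k, 6) = Add(6, k))
q = Rational(7, 4) (q = Mul(-7, Pow(-4, -1)) = Mul(-7, Rational(-1, 4)) = Rational(7, 4) ≈ 1.7500)
Function('M')(W, w) = Add(Rational(7, 4), Mul(9, W, w)) (Function('M')(W, w) = Add(Mul(Mul(Add(6, 3), W), w), Rational(7, 4)) = Add(Mul(Mul(9, W), w), Rational(7, 4)) = Add(Mul(9, W, w), Rational(7, 4)) = Add(Rational(7, 4), Mul(9, W, w)))
Pow(Add(134, Function('M')(-9, 9)), 2) = Pow(Add(134, Add(Rational(7, 4), Mul(9, -9, 9))), 2) = Pow(Add(134, Add(Rational(7, 4), -729)), 2) = Pow(Add(134, Rational(-2909, 4)), 2) = Pow(Rational(-2373, 4), 2) = Rational(5631129, 16)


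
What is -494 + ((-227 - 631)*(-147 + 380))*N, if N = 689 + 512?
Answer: -240097208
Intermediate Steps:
N = 1201
-494 + ((-227 - 631)*(-147 + 380))*N = -494 + ((-227 - 631)*(-147 + 380))*1201 = -494 - 858*233*1201 = -494 - 199914*1201 = -494 - 240096714 = -240097208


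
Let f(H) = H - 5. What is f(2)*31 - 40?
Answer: -133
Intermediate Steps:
f(H) = -5 + H
f(2)*31 - 40 = (-5 + 2)*31 - 40 = -3*31 - 40 = -93 - 40 = -133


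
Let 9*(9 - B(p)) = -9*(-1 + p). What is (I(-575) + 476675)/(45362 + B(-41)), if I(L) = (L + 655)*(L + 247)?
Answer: 450435/45329 ≈ 9.9370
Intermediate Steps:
B(p) = 8 + p (B(p) = 9 - (-1)*(-1 + p) = 9 - (9 - 9*p)/9 = 9 + (-1 + p) = 8 + p)
I(L) = (247 + L)*(655 + L) (I(L) = (655 + L)*(247 + L) = (247 + L)*(655 + L))
(I(-575) + 476675)/(45362 + B(-41)) = ((161785 + (-575)² + 902*(-575)) + 476675)/(45362 + (8 - 41)) = ((161785 + 330625 - 518650) + 476675)/(45362 - 33) = (-26240 + 476675)/45329 = 450435*(1/45329) = 450435/45329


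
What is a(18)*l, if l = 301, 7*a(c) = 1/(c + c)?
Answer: 43/36 ≈ 1.1944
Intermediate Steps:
a(c) = 1/(14*c) (a(c) = 1/(7*(c + c)) = 1/(7*((2*c))) = (1/(2*c))/7 = 1/(14*c))
a(18)*l = ((1/14)/18)*301 = ((1/14)*(1/18))*301 = (1/252)*301 = 43/36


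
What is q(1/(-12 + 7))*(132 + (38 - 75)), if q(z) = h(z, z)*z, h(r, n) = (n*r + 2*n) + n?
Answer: 266/25 ≈ 10.640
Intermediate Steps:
h(r, n) = 3*n + n*r (h(r, n) = (2*n + n*r) + n = 3*n + n*r)
q(z) = z²*(3 + z) (q(z) = (z*(3 + z))*z = z²*(3 + z))
q(1/(-12 + 7))*(132 + (38 - 75)) = ((1/(-12 + 7))²*(3 + 1/(-12 + 7)))*(132 + (38 - 75)) = ((1/(-5))²*(3 + 1/(-5)))*(132 - 37) = ((-⅕)²*(3 - ⅕))*95 = ((1/25)*(14/5))*95 = (14/125)*95 = 266/25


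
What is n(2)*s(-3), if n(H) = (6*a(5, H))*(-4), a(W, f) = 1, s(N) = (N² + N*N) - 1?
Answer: -408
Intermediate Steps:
s(N) = -1 + 2*N² (s(N) = (N² + N²) - 1 = 2*N² - 1 = -1 + 2*N²)
n(H) = -24 (n(H) = (6*1)*(-4) = 6*(-4) = -24)
n(2)*s(-3) = -24*(-1 + 2*(-3)²) = -24*(-1 + 2*9) = -24*(-1 + 18) = -24*17 = -408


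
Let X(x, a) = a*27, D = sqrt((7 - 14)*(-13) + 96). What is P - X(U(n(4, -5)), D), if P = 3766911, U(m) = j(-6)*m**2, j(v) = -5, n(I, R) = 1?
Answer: 3766911 - 27*sqrt(187) ≈ 3.7665e+6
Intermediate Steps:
U(m) = -5*m**2
D = sqrt(187) (D = sqrt(-7*(-13) + 96) = sqrt(91 + 96) = sqrt(187) ≈ 13.675)
X(x, a) = 27*a
P - X(U(n(4, -5)), D) = 3766911 - 27*sqrt(187)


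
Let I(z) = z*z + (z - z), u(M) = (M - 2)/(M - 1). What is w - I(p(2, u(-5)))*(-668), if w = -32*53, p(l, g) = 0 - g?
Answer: -7081/9 ≈ -786.78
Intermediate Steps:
u(M) = (-2 + M)/(-1 + M)
p(l, g) = -g
I(z) = z² (I(z) = z² + 0 = z²)
w = -1696
w - I(p(2, u(-5)))*(-668) = -1696 - (-(-2 - 5)/(-1 - 5))²*(-668) = -1696 - (-(-7)/(-6))²*(-668) = -1696 - (-(-1)*(-7)/6)²*(-668) = -1696 - (-1*7/6)²*(-668) = -1696 - (-7/6)²*(-668) = -1696 - 49*(-668)/36 = -1696 - 1*(-8183/9) = -1696 + 8183/9 = -7081/9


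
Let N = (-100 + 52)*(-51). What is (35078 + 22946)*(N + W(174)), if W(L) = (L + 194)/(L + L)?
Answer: 12363057632/87 ≈ 1.4210e+8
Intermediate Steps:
N = 2448 (N = -48*(-51) = 2448)
W(L) = (194 + L)/(2*L) (W(L) = (194 + L)/((2*L)) = (194 + L)*(1/(2*L)) = (194 + L)/(2*L))
(35078 + 22946)*(N + W(174)) = (35078 + 22946)*(2448 + (½)*(194 + 174)/174) = 58024*(2448 + (½)*(1/174)*368) = 58024*(2448 + 92/87) = 58024*(213068/87) = 12363057632/87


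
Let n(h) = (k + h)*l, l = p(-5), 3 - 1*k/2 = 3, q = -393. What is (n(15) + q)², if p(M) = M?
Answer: 219024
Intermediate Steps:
k = 0 (k = 6 - 2*3 = 6 - 6 = 0)
l = -5
n(h) = -5*h (n(h) = (0 + h)*(-5) = h*(-5) = -5*h)
(n(15) + q)² = (-5*15 - 393)² = (-75 - 393)² = (-468)² = 219024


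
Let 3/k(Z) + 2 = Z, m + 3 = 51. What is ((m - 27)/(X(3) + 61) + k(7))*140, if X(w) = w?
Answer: 2079/16 ≈ 129.94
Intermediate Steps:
m = 48 (m = -3 + 51 = 48)
k(Z) = 3/(-2 + Z)
((m - 27)/(X(3) + 61) + k(7))*140 = ((48 - 27)/(3 + 61) + 3/(-2 + 7))*140 = (21/64 + 3/5)*140 = (21*(1/64) + 3*(⅕))*140 = (21/64 + ⅗)*140 = (297/320)*140 = 2079/16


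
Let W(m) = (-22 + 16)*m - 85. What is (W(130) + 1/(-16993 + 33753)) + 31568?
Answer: 514582281/16760 ≈ 30703.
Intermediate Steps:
W(m) = -85 - 6*m (W(m) = -6*m - 85 = -85 - 6*m)
(W(130) + 1/(-16993 + 33753)) + 31568 = ((-85 - 6*130) + 1/(-16993 + 33753)) + 31568 = ((-85 - 780) + 1/16760) + 31568 = (-865 + 1/16760) + 31568 = -14497399/16760 + 31568 = 514582281/16760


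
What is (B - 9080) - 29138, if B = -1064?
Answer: -39282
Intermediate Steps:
(B - 9080) - 29138 = (-1064 - 9080) - 29138 = -10144 - 29138 = -39282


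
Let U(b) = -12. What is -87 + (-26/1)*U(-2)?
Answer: 225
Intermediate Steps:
-87 + (-26/1)*U(-2) = -87 - 26/1*(-12) = -87 - 26*1*(-12) = -87 - 26*(-12) = -87 + 312 = 225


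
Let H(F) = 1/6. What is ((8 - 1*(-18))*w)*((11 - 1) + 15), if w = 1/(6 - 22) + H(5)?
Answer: 1625/24 ≈ 67.708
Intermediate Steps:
H(F) = ⅙
w = 5/48 (w = 1/(6 - 22) + ⅙ = 1/(-16) + ⅙ = -1/16 + ⅙ = 5/48 ≈ 0.10417)
((8 - 1*(-18))*w)*((11 - 1) + 15) = ((8 - 1*(-18))*(5/48))*((11 - 1) + 15) = ((8 + 18)*(5/48))*(10 + 15) = (26*(5/48))*25 = (65/24)*25 = 1625/24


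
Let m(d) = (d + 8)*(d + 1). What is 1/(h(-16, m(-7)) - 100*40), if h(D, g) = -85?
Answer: -1/4085 ≈ -0.00024480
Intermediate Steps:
m(d) = (1 + d)*(8 + d) (m(d) = (8 + d)*(1 + d) = (1 + d)*(8 + d))
1/(h(-16, m(-7)) - 100*40) = 1/(-85 - 100*40) = 1/(-85 - 4000) = 1/(-4085) = -1/4085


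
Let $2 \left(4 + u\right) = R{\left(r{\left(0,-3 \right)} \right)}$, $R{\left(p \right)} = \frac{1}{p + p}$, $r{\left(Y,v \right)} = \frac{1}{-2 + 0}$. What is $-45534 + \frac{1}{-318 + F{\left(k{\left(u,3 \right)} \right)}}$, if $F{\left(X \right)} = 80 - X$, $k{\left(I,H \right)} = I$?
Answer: $- \frac{21264380}{467} \approx -45534.0$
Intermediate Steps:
$r{\left(Y,v \right)} = - \frac{1}{2}$ ($r{\left(Y,v \right)} = \frac{1}{-2} = - \frac{1}{2}$)
$R{\left(p \right)} = \frac{1}{2 p}$
$u = - \frac{9}{2}$ ($u = -4 + \frac{\frac{1}{2} \frac{1}{- \frac{1}{2}}}{2} = -4 + \frac{\frac{1}{2} \left(-2\right)}{2} = -4 + \frac{1}{2} \left(-1\right) = -4 - \frac{1}{2} = - \frac{9}{2} \approx -4.5$)
$-45534 + \frac{1}{-318 + F{\left(k{\left(u,3 \right)} \right)}} = -45534 + \frac{1}{-318 + \left(80 - - \frac{9}{2}\right)} = -45534 + \frac{1}{-318 + \left(80 + \frac{9}{2}\right)} = -45534 + \frac{1}{-318 + \frac{169}{2}} = -45534 + \frac{1}{- \frac{467}{2}} = -45534 - \frac{2}{467} = - \frac{21264380}{467}$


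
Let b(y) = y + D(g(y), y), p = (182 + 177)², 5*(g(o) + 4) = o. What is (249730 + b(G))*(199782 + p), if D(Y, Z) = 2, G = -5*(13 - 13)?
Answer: 82077668316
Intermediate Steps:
g(o) = -4 + o/5
G = 0 (G = -5*0 = 0)
p = 128881 (p = 359² = 128881)
b(y) = 2 + y (b(y) = y + 2 = 2 + y)
(249730 + b(G))*(199782 + p) = (249730 + (2 + 0))*(199782 + 128881) = (249730 + 2)*328663 = 249732*328663 = 82077668316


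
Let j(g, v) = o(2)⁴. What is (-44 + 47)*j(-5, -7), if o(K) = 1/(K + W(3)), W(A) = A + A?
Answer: 3/4096 ≈ 0.00073242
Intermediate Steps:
W(A) = 2*A
o(K) = 1/(6 + K) (o(K) = 1/(K + 2*3) = 1/(K + 6) = 1/(6 + K))
j(g, v) = 1/4096 (j(g, v) = (1/(6 + 2))⁴ = (1/8)⁴ = (⅛)⁴ = 1/4096)
(-44 + 47)*j(-5, -7) = (-44 + 47)*(1/4096) = 3*(1/4096) = 3/4096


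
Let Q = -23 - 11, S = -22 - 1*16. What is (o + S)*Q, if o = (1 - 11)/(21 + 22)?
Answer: 55896/43 ≈ 1299.9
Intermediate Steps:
S = -38 (S = -22 - 16 = -38)
o = -10/43 ≈ -0.23256
Q = -34
(o + S)*Q = (-10/43 - 38)*(-34) = -1644/43*(-34) = 55896/43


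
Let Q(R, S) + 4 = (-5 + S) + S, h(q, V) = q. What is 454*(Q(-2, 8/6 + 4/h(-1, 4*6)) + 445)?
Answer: 586568/3 ≈ 1.9552e+5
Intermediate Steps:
Q(R, S) = -9 + 2*S (Q(R, S) = -4 + ((-5 + S) + S) = -4 + (-5 + 2*S) = -9 + 2*S)
454*(Q(-2, 8/6 + 4/h(-1, 4*6)) + 445) = 454*((-9 + 2*(8/6 + 4/(-1))) + 445) = 454*((-9 + 2*(8*(1/6) + 4*(-1))) + 445) = 454*((-9 + 2*(4/3 - 4)) + 445) = 454*((-9 + 2*(-8/3)) + 445) = 454*((-9 - 16/3) + 445) = 454*(-43/3 + 445) = 454*(1292/3) = 586568/3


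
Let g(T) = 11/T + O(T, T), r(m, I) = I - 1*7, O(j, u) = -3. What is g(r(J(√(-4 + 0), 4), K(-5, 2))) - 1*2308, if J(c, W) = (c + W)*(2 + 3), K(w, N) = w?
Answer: -27743/12 ≈ -2311.9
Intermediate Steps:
J(c, W) = 5*W + 5*c (J(c, W) = (W + c)*5 = 5*W + 5*c)
r(m, I) = -7 + I (r(m, I) = I - 7 = -7 + I)
g(T) = -3 + 11/T (g(T) = 11/T - 3 = -3 + 11/T)
g(r(J(√(-4 + 0), 4), K(-5, 2))) - 1*2308 = (-3 + 11/(-7 - 5)) - 1*2308 = (-3 + 11/(-12)) - 2308 = (-3 + 11*(-1/12)) - 2308 = (-3 - 11/12) - 2308 = -47/12 - 2308 = -27743/12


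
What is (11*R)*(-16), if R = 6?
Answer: -1056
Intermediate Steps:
(11*R)*(-16) = (11*6)*(-16) = 66*(-16) = -1056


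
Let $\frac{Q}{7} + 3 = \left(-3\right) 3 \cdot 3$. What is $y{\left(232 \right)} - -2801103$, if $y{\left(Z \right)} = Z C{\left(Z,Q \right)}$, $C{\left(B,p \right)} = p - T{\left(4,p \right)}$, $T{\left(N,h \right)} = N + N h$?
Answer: $2946335$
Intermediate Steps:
$Q = -210$ ($Q = -21 + 7 \left(-3\right) 3 \cdot 3 = -21 + 7 \left(\left(-9\right) 3\right) = -21 + 7 \left(-27\right) = -21 - 189 = -210$)
$C{\left(B,p \right)} = -4 - 3 p$ ($C{\left(B,p \right)} = p - 4 \left(1 + p\right) = p - \left(4 + 4 p\right) = -4 - 3 p$)
$y{\left(Z \right)} = 626 Z$ ($y{\left(Z \right)} = Z \left(-4 - -630\right) = Z \left(-4 + 630\right) = Z 626 = 626 Z$)
$y{\left(232 \right)} - -2801103 = 626 \cdot 232 - -2801103 = 145232 + 2801103 = 2946335$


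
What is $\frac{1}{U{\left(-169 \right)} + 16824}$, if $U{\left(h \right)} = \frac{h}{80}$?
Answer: $\frac{80}{1345751} \approx 5.9446 \cdot 10^{-5}$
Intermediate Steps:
$U{\left(h \right)} = \frac{h}{80}$ ($U{\left(h \right)} = h \frac{1}{80} = \frac{h}{80}$)
$\frac{1}{U{\left(-169 \right)} + 16824} = \frac{1}{\frac{1}{80} \left(-169\right) + 16824} = \frac{1}{- \frac{169}{80} + 16824} = \frac{1}{\frac{1345751}{80}} = \frac{80}{1345751}$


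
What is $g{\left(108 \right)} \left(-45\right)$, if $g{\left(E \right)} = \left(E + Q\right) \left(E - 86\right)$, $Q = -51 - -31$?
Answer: $-87120$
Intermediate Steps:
$Q = -20$ ($Q = -51 + 31 = -20$)
$g{\left(E \right)} = \left(-86 + E\right) \left(-20 + E\right)$ ($g{\left(E \right)} = \left(E - 20\right) \left(E - 86\right) = \left(-20 + E\right) \left(-86 + E\right) = \left(-86 + E\right) \left(-20 + E\right)$)
$g{\left(108 \right)} \left(-45\right) = \left(1720 + 108^{2} - 11448\right) \left(-45\right) = \left(1720 + 11664 - 11448\right) \left(-45\right) = 1936 \left(-45\right) = -87120$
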